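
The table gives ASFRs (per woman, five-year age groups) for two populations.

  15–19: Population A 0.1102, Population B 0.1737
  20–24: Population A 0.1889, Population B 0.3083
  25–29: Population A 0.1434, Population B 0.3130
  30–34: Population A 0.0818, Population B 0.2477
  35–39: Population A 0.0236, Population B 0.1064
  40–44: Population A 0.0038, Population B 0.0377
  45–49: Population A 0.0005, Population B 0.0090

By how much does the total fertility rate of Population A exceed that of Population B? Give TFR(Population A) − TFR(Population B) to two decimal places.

-3.22

Population A:
  Sum of ASFRs = 0.1102 + 0.1889 + 0.1434 + 0.0818 + 0.0236 + 0.0038 + 0.0005 = 0.5522
  TFR = 5 × 0.5522 = 2.761
Population B:
  Sum of ASFRs = 0.1737 + 0.3083 + 0.3130 + 0.2477 + 0.1064 + 0.0377 + 0.0090 = 1.1958
  TFR = 5 × 1.1958 = 5.979
Difference = 2.761 − 5.979 = -3.218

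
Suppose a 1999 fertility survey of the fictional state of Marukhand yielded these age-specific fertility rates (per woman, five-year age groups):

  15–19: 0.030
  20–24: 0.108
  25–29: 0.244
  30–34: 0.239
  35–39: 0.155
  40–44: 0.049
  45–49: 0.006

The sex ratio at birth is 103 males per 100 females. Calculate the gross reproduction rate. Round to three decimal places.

2.047

Proportion female at birth = 100 / (100 + 103) = 0.49261.
Sum of ASFRs = 0.030 + 0.108 + 0.244 + 0.239 + 0.155 + 0.049 + 0.006 = 0.831
TFR = 5 × 0.831 = 4.155
GRR = 0.49261 × 4.155 = 2.04679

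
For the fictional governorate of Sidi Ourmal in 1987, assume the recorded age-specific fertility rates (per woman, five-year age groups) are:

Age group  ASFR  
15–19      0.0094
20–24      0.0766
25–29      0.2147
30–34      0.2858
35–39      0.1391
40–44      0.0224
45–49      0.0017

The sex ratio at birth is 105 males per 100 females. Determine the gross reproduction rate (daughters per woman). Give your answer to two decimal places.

1.83

Proportion female at birth = 100 / (100 + 105) = 0.48780.
Sum of ASFRs = 0.0094 + 0.0766 + 0.2147 + 0.2858 + 0.1391 + 0.0224 + 0.0017 = 0.7497
TFR = 5 × 0.7497 = 3.7485
GRR = 0.48780 × 3.7485 = 1.82852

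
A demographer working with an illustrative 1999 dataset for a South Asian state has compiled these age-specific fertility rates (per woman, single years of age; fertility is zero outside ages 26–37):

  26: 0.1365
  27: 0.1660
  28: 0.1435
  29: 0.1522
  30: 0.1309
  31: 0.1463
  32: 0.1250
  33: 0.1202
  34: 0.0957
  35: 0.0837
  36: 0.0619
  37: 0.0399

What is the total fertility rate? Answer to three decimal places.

1.402

Sum of ASFRs = 0.1365 + 0.1660 + 0.1435 + 0.1522 + 0.1309 + 0.1463 + 0.1250 + 0.1202 + 0.0957 + 0.0837 + 0.0619 + 0.0399 = 1.4018
TFR = 1.4018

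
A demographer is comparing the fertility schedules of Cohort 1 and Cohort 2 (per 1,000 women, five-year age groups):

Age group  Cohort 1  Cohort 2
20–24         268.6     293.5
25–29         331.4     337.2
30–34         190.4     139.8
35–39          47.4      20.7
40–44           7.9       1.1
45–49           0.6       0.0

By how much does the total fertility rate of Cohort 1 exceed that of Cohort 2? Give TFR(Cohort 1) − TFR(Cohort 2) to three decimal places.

0.270

Cohort 1:
  Sum of ASFRs = 268.6 + 331.4 + 190.4 + 47.4 + 7.9 + 0.6 = 846.3
  TFR = 5 × 846.3 / 1000 = 4.2315
Cohort 2:
  Sum of ASFRs = 293.5 + 337.2 + 139.8 + 20.7 + 1.1 + 0.0 = 792.3
  TFR = 5 × 792.3 / 1000 = 3.9615
Difference = 4.2315 − 3.9615 = 0.27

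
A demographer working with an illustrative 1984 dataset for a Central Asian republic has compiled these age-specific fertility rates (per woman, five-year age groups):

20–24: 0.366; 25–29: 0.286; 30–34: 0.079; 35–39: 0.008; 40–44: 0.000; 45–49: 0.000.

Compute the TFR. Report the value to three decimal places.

3.695

Sum of ASFRs = 0.366 + 0.286 + 0.079 + 0.008 + 0.000 + 0.000 = 0.739
TFR = 5 × 0.739 = 3.695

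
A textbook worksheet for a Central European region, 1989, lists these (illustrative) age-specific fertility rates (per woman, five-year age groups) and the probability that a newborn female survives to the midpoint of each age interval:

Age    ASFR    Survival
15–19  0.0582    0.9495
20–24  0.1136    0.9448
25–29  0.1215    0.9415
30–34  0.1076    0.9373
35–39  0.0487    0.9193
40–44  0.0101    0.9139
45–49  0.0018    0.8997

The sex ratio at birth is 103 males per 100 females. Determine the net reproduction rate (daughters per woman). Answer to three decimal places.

Proportion female at birth = 100 / (100 + 103) = 0.49261.
Weighting each age-specific rate by interval width and survival:
  15–19: 5 × 0.0582 × 0.9495 = 0.27630
  20–24: 5 × 0.1136 × 0.9448 = 0.53665
  25–29: 5 × 0.1215 × 0.9415 = 0.57196
  30–34: 5 × 0.1076 × 0.9373 = 0.50427
  35–39: 5 × 0.0487 × 0.9193 = 0.22385
  40–44: 5 × 0.0101 × 0.9139 = 0.04615
  45–49: 5 × 0.0018 × 0.8997 = 0.00810
Sum = 2.16728
NRR = 0.49261 × 2.16728 = 1.06762
NRR > 1, so each generation more than replaces itself.

1.068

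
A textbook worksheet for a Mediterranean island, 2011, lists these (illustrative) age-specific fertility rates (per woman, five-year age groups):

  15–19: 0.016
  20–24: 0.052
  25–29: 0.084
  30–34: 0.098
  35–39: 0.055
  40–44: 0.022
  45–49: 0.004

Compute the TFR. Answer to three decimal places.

1.655

Sum of ASFRs = 0.016 + 0.052 + 0.084 + 0.098 + 0.055 + 0.022 + 0.004 = 0.331
TFR = 5 × 0.331 = 1.655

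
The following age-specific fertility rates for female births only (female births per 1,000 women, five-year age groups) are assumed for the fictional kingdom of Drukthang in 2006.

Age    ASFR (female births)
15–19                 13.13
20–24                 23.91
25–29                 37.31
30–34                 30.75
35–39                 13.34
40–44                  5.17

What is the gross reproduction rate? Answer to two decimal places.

Sum of female ASFRs = 13.13 + 23.91 + 37.31 + 30.75 + 13.34 + 5.17 = 123.61
GRR = 5 × 123.61 / 1000 = 0.61805

0.62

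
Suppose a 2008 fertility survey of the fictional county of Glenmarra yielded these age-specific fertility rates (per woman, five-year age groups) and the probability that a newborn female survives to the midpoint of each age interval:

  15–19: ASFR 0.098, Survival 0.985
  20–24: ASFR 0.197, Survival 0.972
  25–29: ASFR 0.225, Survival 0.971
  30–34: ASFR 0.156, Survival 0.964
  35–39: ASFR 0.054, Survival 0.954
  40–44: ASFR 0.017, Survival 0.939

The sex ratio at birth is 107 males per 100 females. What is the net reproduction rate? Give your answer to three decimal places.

Proportion female at birth = 100 / (100 + 107) = 0.48309.
Each age group contributes 5 × ASFR × survival:
  15–19: 5 × 0.098 × 0.985 = 0.48265
  20–24: 5 × 0.197 × 0.972 = 0.95742
  25–29: 5 × 0.225 × 0.971 = 1.09238
  30–34: 5 × 0.156 × 0.964 = 0.75192
  35–39: 5 × 0.054 × 0.954 = 0.25758
  40–44: 5 × 0.017 × 0.939 = 0.07982
Sum = 3.62177
NRR = 0.48309 × 3.62177 = 1.74964

1.750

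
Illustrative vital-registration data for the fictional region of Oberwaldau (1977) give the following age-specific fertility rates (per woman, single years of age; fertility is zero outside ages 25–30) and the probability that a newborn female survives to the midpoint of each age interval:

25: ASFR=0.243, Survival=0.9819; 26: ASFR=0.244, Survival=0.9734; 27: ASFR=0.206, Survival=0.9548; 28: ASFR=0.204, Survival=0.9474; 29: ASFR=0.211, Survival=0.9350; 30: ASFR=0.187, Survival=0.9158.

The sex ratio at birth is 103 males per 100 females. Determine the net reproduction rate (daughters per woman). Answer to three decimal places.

0.608

Proportion female at birth = 100 / (100 + 103) = 0.49261.
Per-age-group product (1 × ASFR × survival probability):
  25: 1 × 0.243 × 0.9819 = 0.23860
  26: 1 × 0.244 × 0.9734 = 0.23751
  27: 1 × 0.206 × 0.9548 = 0.19669
  28: 1 × 0.204 × 0.9474 = 0.19327
  29: 1 × 0.211 × 0.9350 = 0.19729
  30: 1 × 0.187 × 0.9158 = 0.17125
Sum = 1.23461
NRR = 0.49261 × 1.23461 = 0.60818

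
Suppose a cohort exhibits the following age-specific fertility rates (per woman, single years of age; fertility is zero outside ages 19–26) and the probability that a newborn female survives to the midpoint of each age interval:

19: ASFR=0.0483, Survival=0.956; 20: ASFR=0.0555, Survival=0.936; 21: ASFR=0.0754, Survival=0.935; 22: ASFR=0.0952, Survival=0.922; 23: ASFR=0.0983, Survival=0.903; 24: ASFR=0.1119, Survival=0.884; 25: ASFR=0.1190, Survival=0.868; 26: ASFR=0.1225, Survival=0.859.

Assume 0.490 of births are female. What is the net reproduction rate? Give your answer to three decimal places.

Proportion female at birth = 0.490.
Per-age-group product (1 × ASFR × survival probability):
  19: 1 × 0.0483 × 0.956 = 0.04617
  20: 1 × 0.0555 × 0.936 = 0.05195
  21: 1 × 0.0754 × 0.935 = 0.07050
  22: 1 × 0.0952 × 0.922 = 0.08777
  23: 1 × 0.0983 × 0.903 = 0.08876
  24: 1 × 0.1119 × 0.884 = 0.09892
  25: 1 × 0.1190 × 0.868 = 0.10329
  26: 1 × 0.1225 × 0.859 = 0.10523
Sum = 0.65259
NRR = 0.490 × 0.65259 = 0.31977
An NRR under 1 implies long-run decline under these rates.

0.320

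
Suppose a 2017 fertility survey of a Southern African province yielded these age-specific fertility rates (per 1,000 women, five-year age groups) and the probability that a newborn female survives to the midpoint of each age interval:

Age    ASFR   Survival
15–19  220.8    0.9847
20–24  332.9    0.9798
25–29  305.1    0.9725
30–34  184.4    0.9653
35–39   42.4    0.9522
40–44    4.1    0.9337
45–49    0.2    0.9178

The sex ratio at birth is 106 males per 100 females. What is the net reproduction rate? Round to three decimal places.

Proportion female at birth = 100 / (100 + 106) = 0.48544.
Weighting each age-specific rate by interval width and survival:
  15–19: 5 × 220.8/1000 × 0.9847 = 1.08711
  20–24: 5 × 332.9/1000 × 0.9798 = 1.63088
  25–29: 5 × 305.1/1000 × 0.9725 = 1.48355
  30–34: 5 × 184.4/1000 × 0.9653 = 0.89001
  35–39: 5 × 42.4/1000 × 0.9522 = 0.20187
  40–44: 5 × 4.1/1000 × 0.9337 = 0.01914
  45–49: 5 × 0.2/1000 × 0.9178 = 0.00092
Sum = 5.31348
NRR = 0.48544 × 5.31348 = 2.57938
NRR > 1, so each generation more than replaces itself.

2.579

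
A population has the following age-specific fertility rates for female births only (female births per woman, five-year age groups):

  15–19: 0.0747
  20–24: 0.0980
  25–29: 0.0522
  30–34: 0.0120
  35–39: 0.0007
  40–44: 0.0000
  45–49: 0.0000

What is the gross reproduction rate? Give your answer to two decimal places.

1.19

Sum of female ASFRs = 0.0747 + 0.0980 + 0.0522 + 0.0120 + 0.0007 + 0.0000 + 0.0000 = 0.2376
GRR = 5 × 0.2376 = 1.188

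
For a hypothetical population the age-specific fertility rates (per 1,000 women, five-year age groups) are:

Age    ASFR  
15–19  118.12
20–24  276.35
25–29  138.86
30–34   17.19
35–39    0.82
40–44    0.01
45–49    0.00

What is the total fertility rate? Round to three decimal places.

Sum of ASFRs = 118.12 + 276.35 + 138.86 + 17.19 + 0.82 + 0.01 + 0.00 = 551.35
TFR = 5 × 551.35 / 1000 = 2.75675

2.757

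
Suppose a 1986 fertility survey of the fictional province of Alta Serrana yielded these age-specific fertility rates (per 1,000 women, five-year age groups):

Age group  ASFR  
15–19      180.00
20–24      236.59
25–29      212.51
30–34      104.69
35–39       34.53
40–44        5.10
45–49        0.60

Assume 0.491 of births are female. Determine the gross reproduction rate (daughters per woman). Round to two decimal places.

1.90

Proportion female at birth = 0.491.
Sum of ASFRs = 180.00 + 236.59 + 212.51 + 104.69 + 34.53 + 5.10 + 0.60 = 774.02
TFR = 5 × 774.02 / 1000 = 3.8701
GRR = 0.491 × 3.8701 = 1.90022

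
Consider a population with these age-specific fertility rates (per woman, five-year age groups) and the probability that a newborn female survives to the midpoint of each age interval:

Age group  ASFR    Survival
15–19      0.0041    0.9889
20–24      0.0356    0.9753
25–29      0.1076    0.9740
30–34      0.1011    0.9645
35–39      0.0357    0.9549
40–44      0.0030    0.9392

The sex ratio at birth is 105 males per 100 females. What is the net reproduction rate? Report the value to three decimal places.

Proportion female at birth = 100 / (100 + 105) = 0.48780.
Per-age-group product (5 × ASFR × survival probability):
  15–19: 5 × 0.0041 × 0.9889 = 0.02027
  20–24: 5 × 0.0356 × 0.9753 = 0.17360
  25–29: 5 × 0.1076 × 0.9740 = 0.52401
  30–34: 5 × 0.1011 × 0.9645 = 0.48755
  35–39: 5 × 0.0357 × 0.9549 = 0.17045
  40–44: 5 × 0.0030 × 0.9392 = 0.01409
Sum = 1.38997
NRR = 0.48780 × 1.38997 = 0.67803
An NRR under 1 implies long-run decline under these rates.

0.678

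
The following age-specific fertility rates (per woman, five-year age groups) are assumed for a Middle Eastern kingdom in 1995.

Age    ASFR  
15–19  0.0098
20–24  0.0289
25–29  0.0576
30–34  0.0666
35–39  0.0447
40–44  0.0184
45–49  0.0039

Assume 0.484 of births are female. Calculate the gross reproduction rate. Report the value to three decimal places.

0.556

Proportion female at birth = 0.484.
Sum of ASFRs = 0.0098 + 0.0289 + 0.0576 + 0.0666 + 0.0447 + 0.0184 + 0.0039 = 0.2299
TFR = 5 × 0.2299 = 1.1495
GRR = 0.484 × 1.1495 = 0.55636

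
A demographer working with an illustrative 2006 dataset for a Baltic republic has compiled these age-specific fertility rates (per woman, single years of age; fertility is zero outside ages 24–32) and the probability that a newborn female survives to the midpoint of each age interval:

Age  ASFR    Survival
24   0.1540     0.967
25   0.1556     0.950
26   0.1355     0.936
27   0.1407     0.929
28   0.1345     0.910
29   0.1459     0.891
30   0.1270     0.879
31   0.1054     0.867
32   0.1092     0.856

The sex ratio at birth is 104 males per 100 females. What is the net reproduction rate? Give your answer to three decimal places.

Proportion female at birth = 100 / (100 + 104) = 0.49020.
Per-age-group product (1 × ASFR × survival probability):
  24: 1 × 0.1540 × 0.967 = 0.14892
  25: 1 × 0.1556 × 0.950 = 0.14782
  26: 1 × 0.1355 × 0.936 = 0.12683
  27: 1 × 0.1407 × 0.929 = 0.13071
  28: 1 × 0.1345 × 0.910 = 0.12240
  29: 1 × 0.1459 × 0.891 = 0.13000
  30: 1 × 0.1270 × 0.879 = 0.11163
  31: 1 × 0.1054 × 0.867 = 0.09138
  32: 1 × 0.1092 × 0.856 = 0.09348
Sum = 1.10317
NRR = 0.49020 × 1.10317 = 0.54077
An NRR under 1 implies long-run decline under these rates.

0.541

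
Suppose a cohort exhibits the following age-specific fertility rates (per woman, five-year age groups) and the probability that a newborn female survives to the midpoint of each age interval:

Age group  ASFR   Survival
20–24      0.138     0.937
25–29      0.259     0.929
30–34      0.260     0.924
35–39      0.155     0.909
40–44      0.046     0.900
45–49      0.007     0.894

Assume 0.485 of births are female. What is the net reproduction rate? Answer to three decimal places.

Proportion female at birth = 0.485.
Weighting each age-specific rate by interval width and survival:
  20–24: 5 × 0.138 × 0.937 = 0.64653
  25–29: 5 × 0.259 × 0.929 = 1.20306
  30–34: 5 × 0.260 × 0.924 = 1.20120
  35–39: 5 × 0.155 × 0.909 = 0.70448
  40–44: 5 × 0.046 × 0.900 = 0.20700
  45–49: 5 × 0.007 × 0.894 = 0.03129
Sum = 3.99356
NRR = 0.485 × 3.99356 = 1.93688
NRR > 1, so each generation more than replaces itself.

1.937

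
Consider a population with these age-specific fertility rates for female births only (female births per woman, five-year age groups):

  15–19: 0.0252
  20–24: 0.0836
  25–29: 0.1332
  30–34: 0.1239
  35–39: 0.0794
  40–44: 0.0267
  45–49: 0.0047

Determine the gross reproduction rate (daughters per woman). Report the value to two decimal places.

Sum of female ASFRs = 0.0252 + 0.0836 + 0.1332 + 0.1239 + 0.0794 + 0.0267 + 0.0047 = 0.4767
GRR = 5 × 0.4767 = 2.3835

2.38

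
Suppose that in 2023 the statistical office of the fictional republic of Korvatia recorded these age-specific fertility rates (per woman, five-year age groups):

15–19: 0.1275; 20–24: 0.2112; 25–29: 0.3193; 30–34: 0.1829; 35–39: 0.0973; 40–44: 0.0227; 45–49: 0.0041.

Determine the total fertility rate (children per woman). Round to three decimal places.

Sum of ASFRs = 0.1275 + 0.2112 + 0.3193 + 0.1829 + 0.0973 + 0.0227 + 0.0041 = 0.9650
TFR = 5 × 0.9650 = 4.825

4.825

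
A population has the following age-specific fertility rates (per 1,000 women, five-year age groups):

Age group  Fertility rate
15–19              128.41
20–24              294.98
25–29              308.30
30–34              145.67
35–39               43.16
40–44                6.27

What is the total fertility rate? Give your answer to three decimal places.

4.634

Sum of ASFRs = 128.41 + 294.98 + 308.30 + 145.67 + 43.16 + 6.27 = 926.79
TFR = 5 × 926.79 / 1000 = 4.63395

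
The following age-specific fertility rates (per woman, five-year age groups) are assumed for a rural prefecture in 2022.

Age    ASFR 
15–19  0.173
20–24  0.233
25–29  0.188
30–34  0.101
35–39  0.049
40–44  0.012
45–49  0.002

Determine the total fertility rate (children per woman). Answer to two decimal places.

3.79

Sum of ASFRs = 0.173 + 0.233 + 0.188 + 0.101 + 0.049 + 0.012 + 0.002 = 0.758
TFR = 5 × 0.758 = 3.79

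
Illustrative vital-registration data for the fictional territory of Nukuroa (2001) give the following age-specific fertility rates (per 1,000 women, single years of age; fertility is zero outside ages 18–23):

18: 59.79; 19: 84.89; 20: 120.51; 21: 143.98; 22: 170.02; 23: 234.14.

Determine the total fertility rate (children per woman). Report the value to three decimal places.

Sum of ASFRs = 59.79 + 84.89 + 120.51 + 143.98 + 170.02 + 234.14 = 813.33
TFR = 813.33 / 1000 = 0.81333

0.813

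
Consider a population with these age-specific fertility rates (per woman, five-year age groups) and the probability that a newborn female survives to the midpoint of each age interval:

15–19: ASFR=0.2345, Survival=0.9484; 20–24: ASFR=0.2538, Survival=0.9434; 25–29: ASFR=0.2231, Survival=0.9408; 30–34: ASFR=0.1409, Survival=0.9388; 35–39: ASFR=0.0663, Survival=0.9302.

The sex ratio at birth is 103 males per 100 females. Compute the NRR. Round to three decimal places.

Proportion female at birth = 100 / (100 + 103) = 0.49261.
Each age group contributes 5 × ASFR × survival:
  15–19: 5 × 0.2345 × 0.9484 = 1.11200
  20–24: 5 × 0.2538 × 0.9434 = 1.19717
  25–29: 5 × 0.2231 × 0.9408 = 1.04946
  30–34: 5 × 0.1409 × 0.9388 = 0.66138
  35–39: 5 × 0.0663 × 0.9302 = 0.30836
Sum = 4.32837
NRR = 0.49261 × 4.32837 = 2.13220
NRR > 1, so each generation more than replaces itself.

2.132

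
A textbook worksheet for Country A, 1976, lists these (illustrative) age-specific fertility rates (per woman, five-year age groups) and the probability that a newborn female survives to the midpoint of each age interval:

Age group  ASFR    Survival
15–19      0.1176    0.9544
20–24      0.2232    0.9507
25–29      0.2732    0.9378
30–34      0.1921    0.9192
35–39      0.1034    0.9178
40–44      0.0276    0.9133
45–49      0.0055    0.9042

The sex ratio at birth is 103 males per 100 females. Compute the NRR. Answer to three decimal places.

2.173

Proportion female at birth = 100 / (100 + 103) = 0.49261.
Survival-weighted fertility by age (5·fₓ·Sₓ):
  15–19: 5 × 0.1176 × 0.9544 = 0.56119
  20–24: 5 × 0.2232 × 0.9507 = 1.06098
  25–29: 5 × 0.2732 × 0.9378 = 1.28103
  30–34: 5 × 0.1921 × 0.9192 = 0.88289
  35–39: 5 × 0.1034 × 0.9178 = 0.47450
  40–44: 5 × 0.0276 × 0.9133 = 0.12604
  45–49: 5 × 0.0055 × 0.9042 = 0.02487
Sum = 4.41150
NRR = 0.49261 × 4.41150 = 2.17315
With NRR above 1 the population is above replacement fertility.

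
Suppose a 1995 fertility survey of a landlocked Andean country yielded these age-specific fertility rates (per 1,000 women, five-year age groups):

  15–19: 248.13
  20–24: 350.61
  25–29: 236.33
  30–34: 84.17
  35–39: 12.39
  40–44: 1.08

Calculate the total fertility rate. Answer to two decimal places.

4.66

Sum of ASFRs = 248.13 + 350.61 + 236.33 + 84.17 + 12.39 + 1.08 = 932.71
TFR = 5 × 932.71 / 1000 = 4.66355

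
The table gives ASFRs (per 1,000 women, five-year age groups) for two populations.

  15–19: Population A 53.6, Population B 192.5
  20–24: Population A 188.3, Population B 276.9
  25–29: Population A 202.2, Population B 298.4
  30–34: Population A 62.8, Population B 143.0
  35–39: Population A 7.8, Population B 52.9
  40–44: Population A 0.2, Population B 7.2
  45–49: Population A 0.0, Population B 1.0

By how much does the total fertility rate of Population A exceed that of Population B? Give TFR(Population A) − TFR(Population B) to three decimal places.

Population A:
  Sum of ASFRs = 53.6 + 188.3 + 202.2 + 62.8 + 7.8 + 0.2 + 0.0 = 514.9
  TFR = 5 × 514.9 / 1000 = 2.5745
Population B:
  Sum of ASFRs = 192.5 + 276.9 + 298.4 + 143.0 + 52.9 + 7.2 + 1.0 = 971.9
  TFR = 5 × 971.9 / 1000 = 4.8595
Difference = 2.5745 − 4.8595 = -2.285

-2.285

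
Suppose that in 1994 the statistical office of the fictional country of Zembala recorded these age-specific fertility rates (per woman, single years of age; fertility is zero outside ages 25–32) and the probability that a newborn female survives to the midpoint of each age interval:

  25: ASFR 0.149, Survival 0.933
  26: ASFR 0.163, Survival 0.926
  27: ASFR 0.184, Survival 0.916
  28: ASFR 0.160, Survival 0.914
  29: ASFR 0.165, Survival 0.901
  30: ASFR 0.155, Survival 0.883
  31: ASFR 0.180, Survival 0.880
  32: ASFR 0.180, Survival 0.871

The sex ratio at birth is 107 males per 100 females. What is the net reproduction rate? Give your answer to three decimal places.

0.582

Proportion female at birth = 100 / (100 + 107) = 0.48309.
Survival-weighted fertility by age (1·fₓ·Sₓ):
  25: 1 × 0.149 × 0.933 = 0.13902
  26: 1 × 0.163 × 0.926 = 0.15094
  27: 1 × 0.184 × 0.916 = 0.16854
  28: 1 × 0.160 × 0.914 = 0.14624
  29: 1 × 0.165 × 0.901 = 0.14867
  30: 1 × 0.155 × 0.883 = 0.13687
  31: 1 × 0.180 × 0.880 = 0.15840
  32: 1 × 0.180 × 0.871 = 0.15678
Sum = 1.20546
NRR = 0.48309 × 1.20546 = 0.58235
With NRR below 1 the population is below replacement fertility.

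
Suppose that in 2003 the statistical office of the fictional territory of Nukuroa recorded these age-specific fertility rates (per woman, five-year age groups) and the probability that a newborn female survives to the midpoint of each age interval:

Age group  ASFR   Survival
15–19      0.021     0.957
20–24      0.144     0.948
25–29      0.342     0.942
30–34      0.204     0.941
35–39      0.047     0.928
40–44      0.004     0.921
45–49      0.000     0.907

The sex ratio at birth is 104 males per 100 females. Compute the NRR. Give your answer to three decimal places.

Proportion female at birth = 100 / (100 + 104) = 0.49020.
Each age group contributes 5 × ASFR × survival:
  15–19: 5 × 0.021 × 0.957 = 0.10049
  20–24: 5 × 0.144 × 0.948 = 0.68256
  25–29: 5 × 0.342 × 0.942 = 1.61082
  30–34: 5 × 0.204 × 0.941 = 0.95982
  35–39: 5 × 0.047 × 0.928 = 0.21808
  40–44: 5 × 0.004 × 0.921 = 0.01842
  45–49: 5 × 0.000 × 0.907 = 0.00000
Sum = 3.59019
NRR = 0.49020 × 3.59019 = 1.75991
An NRR exceeding 1 indicates intrinsic growth under these rates.

1.760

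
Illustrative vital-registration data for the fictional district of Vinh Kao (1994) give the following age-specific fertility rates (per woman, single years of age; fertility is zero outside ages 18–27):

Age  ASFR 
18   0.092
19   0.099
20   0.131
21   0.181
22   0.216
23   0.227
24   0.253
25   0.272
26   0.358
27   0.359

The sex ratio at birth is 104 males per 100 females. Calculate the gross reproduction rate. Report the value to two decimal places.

Proportion female at birth = 100 / (100 + 104) = 0.49020.
Sum of ASFRs = 0.092 + 0.099 + 0.131 + 0.181 + 0.216 + 0.227 + 0.253 + 0.272 + 0.358 + 0.359 = 2.188
TFR = 2.188
GRR = 0.49020 × 2.188 = 1.07256

1.07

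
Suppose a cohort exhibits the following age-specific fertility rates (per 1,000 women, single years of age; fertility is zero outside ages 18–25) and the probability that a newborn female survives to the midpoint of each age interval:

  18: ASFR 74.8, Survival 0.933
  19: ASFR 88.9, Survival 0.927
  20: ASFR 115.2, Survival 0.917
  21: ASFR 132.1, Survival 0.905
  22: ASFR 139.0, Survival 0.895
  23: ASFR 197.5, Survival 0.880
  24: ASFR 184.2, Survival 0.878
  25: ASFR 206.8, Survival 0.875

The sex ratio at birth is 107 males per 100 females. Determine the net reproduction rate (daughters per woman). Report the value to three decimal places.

Proportion female at birth = 100 / (100 + 107) = 0.48309.
Each age group contributes 1 × ASFR × survival:
  18: 1 × 74.8/1000 × 0.933 = 0.06979
  19: 1 × 88.9/1000 × 0.927 = 0.08241
  20: 1 × 115.2/1000 × 0.917 = 0.10564
  21: 1 × 132.1/1000 × 0.905 = 0.11955
  22: 1 × 139.0/1000 × 0.895 = 0.12441
  23: 1 × 197.5/1000 × 0.880 = 0.17380
  24: 1 × 184.2/1000 × 0.878 = 0.16173
  25: 1 × 206.8/1000 × 0.875 = 0.18095
Sum = 1.01828
NRR = 0.48309 × 1.01828 = 0.49192

0.492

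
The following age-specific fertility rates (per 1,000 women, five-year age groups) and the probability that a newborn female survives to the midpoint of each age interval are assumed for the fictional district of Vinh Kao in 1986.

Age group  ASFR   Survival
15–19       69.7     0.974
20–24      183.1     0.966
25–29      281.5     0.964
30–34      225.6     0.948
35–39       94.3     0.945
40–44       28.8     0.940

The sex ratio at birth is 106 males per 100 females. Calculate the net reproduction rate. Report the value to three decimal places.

Proportion female at birth = 100 / (100 + 106) = 0.48544.
Each age group contributes 5 × ASFR × survival:
  15–19: 5 × 69.7/1000 × 0.974 = 0.33944
  20–24: 5 × 183.1/1000 × 0.966 = 0.88437
  25–29: 5 × 281.5/1000 × 0.964 = 1.35683
  30–34: 5 × 225.6/1000 × 0.948 = 1.06934
  35–39: 5 × 94.3/1000 × 0.945 = 0.44557
  40–44: 5 × 28.8/1000 × 0.940 = 0.13536
Sum = 4.23091
NRR = 0.48544 × 4.23091 = 2.05385
An NRR exceeding 1 indicates intrinsic growth under these rates.

2.054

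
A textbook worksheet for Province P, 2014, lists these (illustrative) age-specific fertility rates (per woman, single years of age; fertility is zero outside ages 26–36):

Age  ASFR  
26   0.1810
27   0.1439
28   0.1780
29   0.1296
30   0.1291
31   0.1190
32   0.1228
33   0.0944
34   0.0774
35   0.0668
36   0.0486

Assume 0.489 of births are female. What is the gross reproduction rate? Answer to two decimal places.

Proportion female at birth = 0.489.
Sum of ASFRs = 0.1810 + 0.1439 + 0.1780 + 0.1296 + 0.1291 + 0.1190 + 0.1228 + 0.0944 + 0.0774 + 0.0668 + 0.0486 = 1.2906
TFR = 1.2906
GRR = 0.489 × 1.2906 = 0.63110

0.63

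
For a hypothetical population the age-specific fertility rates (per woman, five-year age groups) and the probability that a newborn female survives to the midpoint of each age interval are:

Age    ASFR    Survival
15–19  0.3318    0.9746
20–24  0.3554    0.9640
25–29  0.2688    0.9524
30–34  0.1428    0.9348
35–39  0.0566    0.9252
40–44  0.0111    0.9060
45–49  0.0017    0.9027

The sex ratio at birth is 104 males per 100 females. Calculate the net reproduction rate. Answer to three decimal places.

Proportion female at birth = 100 / (100 + 104) = 0.49020.
Weighting each age-specific rate by interval width and survival:
  15–19: 5 × 0.3318 × 0.9746 = 1.61686
  20–24: 5 × 0.3554 × 0.9640 = 1.71303
  25–29: 5 × 0.2688 × 0.9524 = 1.28003
  30–34: 5 × 0.1428 × 0.9348 = 0.66745
  35–39: 5 × 0.0566 × 0.9252 = 0.26183
  40–44: 5 × 0.0111 × 0.9060 = 0.05028
  45–49: 5 × 0.0017 × 0.9027 = 0.00767
Sum = 5.59715
NRR = 0.49020 × 5.59715 = 2.74372
NRR > 1, so each generation more than replaces itself.

2.744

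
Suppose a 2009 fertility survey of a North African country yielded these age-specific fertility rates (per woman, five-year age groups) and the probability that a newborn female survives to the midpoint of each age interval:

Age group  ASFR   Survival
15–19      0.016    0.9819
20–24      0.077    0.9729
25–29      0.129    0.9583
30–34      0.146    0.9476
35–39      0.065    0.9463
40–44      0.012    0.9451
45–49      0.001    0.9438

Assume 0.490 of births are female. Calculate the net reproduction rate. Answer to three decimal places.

Proportion female at birth = 0.490.
Survival-weighted fertility by age (5·fₓ·Sₓ):
  15–19: 5 × 0.016 × 0.9819 = 0.07855
  20–24: 5 × 0.077 × 0.9729 = 0.37457
  25–29: 5 × 0.129 × 0.9583 = 0.61810
  30–34: 5 × 0.146 × 0.9476 = 0.69175
  35–39: 5 × 0.065 × 0.9463 = 0.30755
  40–44: 5 × 0.012 × 0.9451 = 0.05671
  45–49: 5 × 0.001 × 0.9438 = 0.00472
Sum = 2.13195
NRR = 0.490 × 2.13195 = 1.04466

1.045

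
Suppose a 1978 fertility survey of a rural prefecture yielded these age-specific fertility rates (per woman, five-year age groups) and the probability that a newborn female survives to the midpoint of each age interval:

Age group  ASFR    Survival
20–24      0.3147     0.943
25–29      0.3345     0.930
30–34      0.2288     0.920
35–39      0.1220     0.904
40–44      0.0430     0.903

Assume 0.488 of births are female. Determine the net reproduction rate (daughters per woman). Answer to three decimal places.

2.361

Proportion female at birth = 0.488.
Survival-weighted fertility by age (5·fₓ·Sₓ):
  20–24: 5 × 0.3147 × 0.943 = 1.48381
  25–29: 5 × 0.3345 × 0.930 = 1.55543
  30–34: 5 × 0.2288 × 0.920 = 1.05248
  35–39: 5 × 0.1220 × 0.904 = 0.55144
  40–44: 5 × 0.0430 × 0.903 = 0.19415
Sum = 4.83731
NRR = 0.488 × 4.83731 = 2.36061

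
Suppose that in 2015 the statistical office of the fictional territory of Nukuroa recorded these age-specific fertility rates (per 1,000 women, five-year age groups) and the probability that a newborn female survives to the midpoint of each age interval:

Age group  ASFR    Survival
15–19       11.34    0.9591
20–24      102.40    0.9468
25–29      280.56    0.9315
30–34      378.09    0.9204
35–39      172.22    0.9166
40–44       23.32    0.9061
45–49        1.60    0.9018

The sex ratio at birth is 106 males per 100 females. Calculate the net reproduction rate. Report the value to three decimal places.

Proportion female at birth = 100 / (100 + 106) = 0.48544.
Survival-weighted fertility by age (5·fₓ·Sₓ):
  15–19: 5 × 11.34/1000 × 0.9591 = 0.05438
  20–24: 5 × 102.40/1000 × 0.9468 = 0.48476
  25–29: 5 × 280.56/1000 × 0.9315 = 1.30671
  30–34: 5 × 378.09/1000 × 0.9204 = 1.73997
  35–39: 5 × 172.22/1000 × 0.9166 = 0.78928
  40–44: 5 × 23.32/1000 × 0.9061 = 0.10565
  45–49: 5 × 1.60/1000 × 0.9018 = 0.00721
Sum = 4.48796
NRR = 0.48544 × 4.48796 = 2.17864
NRR > 1, so each generation more than replaces itself.

2.179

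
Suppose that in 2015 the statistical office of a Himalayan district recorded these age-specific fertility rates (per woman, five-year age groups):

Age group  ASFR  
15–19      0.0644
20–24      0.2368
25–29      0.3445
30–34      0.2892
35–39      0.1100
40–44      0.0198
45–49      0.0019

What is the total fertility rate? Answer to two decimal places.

Sum of ASFRs = 0.0644 + 0.2368 + 0.3445 + 0.2892 + 0.1100 + 0.0198 + 0.0019 = 1.0666
TFR = 5 × 1.0666 = 5.333

5.33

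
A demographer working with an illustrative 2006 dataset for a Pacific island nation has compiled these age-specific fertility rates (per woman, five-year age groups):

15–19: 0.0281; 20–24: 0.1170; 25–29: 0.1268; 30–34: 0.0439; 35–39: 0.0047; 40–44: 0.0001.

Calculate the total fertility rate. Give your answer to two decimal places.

1.60

Sum of ASFRs = 0.0281 + 0.1170 + 0.1268 + 0.0439 + 0.0047 + 0.0001 = 0.3206
TFR = 5 × 0.3206 = 1.603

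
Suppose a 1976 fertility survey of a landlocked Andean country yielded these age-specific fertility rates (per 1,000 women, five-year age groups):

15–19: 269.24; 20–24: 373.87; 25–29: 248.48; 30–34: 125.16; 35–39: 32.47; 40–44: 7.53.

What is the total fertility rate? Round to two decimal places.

5.28

Sum of ASFRs = 269.24 + 373.87 + 248.48 + 125.16 + 32.47 + 7.53 = 1056.75
TFR = 5 × 1056.75 / 1000 = 5.28375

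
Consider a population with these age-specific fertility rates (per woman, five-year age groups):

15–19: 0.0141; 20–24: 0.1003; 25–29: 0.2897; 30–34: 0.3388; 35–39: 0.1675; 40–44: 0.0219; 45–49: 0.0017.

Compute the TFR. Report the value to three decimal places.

Sum of ASFRs = 0.0141 + 0.1003 + 0.2897 + 0.3388 + 0.1675 + 0.0219 + 0.0017 = 0.9340
TFR = 5 × 0.9340 = 4.67

4.670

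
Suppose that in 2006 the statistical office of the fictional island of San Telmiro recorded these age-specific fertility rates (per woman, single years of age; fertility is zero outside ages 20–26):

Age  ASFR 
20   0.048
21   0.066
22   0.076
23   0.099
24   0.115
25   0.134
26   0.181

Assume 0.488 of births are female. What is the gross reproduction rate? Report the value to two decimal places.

Proportion female at birth = 0.488.
Sum of ASFRs = 0.048 + 0.066 + 0.076 + 0.099 + 0.115 + 0.134 + 0.181 = 0.719
TFR = 0.719
GRR = 0.488 × 0.719 = 0.35087

0.35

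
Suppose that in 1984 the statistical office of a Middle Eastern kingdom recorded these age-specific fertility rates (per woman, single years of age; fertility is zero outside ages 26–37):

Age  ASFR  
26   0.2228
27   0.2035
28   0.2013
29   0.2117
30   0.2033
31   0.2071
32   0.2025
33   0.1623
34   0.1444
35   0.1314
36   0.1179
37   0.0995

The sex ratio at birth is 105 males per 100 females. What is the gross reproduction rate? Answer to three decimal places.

1.028

Proportion female at birth = 100 / (100 + 105) = 0.48780.
Sum of ASFRs = 0.2228 + 0.2035 + 0.2013 + 0.2117 + 0.2033 + 0.2071 + 0.2025 + 0.1623 + 0.1444 + 0.1314 + 0.1179 + 0.0995 = 2.1077
TFR = 2.1077
GRR = 0.48780 × 2.1077 = 1.02814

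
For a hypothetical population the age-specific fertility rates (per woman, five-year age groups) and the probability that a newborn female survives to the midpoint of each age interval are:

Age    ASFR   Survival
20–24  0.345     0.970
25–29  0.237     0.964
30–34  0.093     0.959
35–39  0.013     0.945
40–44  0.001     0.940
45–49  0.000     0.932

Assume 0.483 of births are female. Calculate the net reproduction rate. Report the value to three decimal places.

1.607

Proportion female at birth = 0.483.
Weighting each age-specific rate by interval width and survival:
  20–24: 5 × 0.345 × 0.970 = 1.67325
  25–29: 5 × 0.237 × 0.964 = 1.14234
  30–34: 5 × 0.093 × 0.959 = 0.44594
  35–39: 5 × 0.013 × 0.945 = 0.06143
  40–44: 5 × 0.001 × 0.940 = 0.00470
  45–49: 5 × 0.000 × 0.932 = 0.00000
Sum = 3.32766
NRR = 0.483 × 3.32766 = 1.60726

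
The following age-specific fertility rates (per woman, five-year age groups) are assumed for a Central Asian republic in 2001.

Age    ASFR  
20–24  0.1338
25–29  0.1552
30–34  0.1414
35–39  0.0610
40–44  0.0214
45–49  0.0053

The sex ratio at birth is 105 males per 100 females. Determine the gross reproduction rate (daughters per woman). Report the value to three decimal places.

Proportion female at birth = 100 / (100 + 105) = 0.48780.
Sum of ASFRs = 0.1338 + 0.1552 + 0.1414 + 0.0610 + 0.0214 + 0.0053 = 0.5181
TFR = 5 × 0.5181 = 2.5905
GRR = 0.48780 × 2.5905 = 1.26365

1.264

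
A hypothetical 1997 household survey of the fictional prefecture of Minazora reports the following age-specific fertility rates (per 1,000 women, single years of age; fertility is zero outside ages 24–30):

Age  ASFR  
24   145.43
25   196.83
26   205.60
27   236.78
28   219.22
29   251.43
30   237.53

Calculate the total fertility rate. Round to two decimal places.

1.49

Sum of ASFRs = 145.43 + 196.83 + 205.60 + 236.78 + 219.22 + 251.43 + 237.53 = 1492.82
TFR = 1492.82 / 1000 = 1.49282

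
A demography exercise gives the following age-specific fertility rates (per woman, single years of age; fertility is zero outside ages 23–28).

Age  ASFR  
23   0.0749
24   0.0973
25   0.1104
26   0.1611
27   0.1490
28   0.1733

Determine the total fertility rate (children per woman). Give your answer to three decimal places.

0.766

Sum of ASFRs = 0.0749 + 0.0973 + 0.1104 + 0.1611 + 0.1490 + 0.1733 = 0.7660
TFR = 0.766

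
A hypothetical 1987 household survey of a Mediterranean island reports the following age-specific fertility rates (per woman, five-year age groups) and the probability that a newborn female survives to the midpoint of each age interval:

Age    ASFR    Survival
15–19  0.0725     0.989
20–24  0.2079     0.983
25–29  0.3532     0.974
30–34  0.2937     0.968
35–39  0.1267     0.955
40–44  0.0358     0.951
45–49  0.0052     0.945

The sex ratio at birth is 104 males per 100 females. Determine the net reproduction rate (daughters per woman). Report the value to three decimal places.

2.609

Proportion female at birth = 100 / (100 + 104) = 0.49020.
Weighting each age-specific rate by interval width and survival:
  15–19: 5 × 0.0725 × 0.989 = 0.35851
  20–24: 5 × 0.2079 × 0.983 = 1.02183
  25–29: 5 × 0.3532 × 0.974 = 1.72008
  30–34: 5 × 0.2937 × 0.968 = 1.42151
  35–39: 5 × 0.1267 × 0.955 = 0.60499
  40–44: 5 × 0.0358 × 0.951 = 0.17023
  45–49: 5 × 0.0052 × 0.945 = 0.02457
Sum = 5.32172
NRR = 0.49020 × 5.32172 = 2.60871
An NRR exceeding 1 indicates intrinsic growth under these rates.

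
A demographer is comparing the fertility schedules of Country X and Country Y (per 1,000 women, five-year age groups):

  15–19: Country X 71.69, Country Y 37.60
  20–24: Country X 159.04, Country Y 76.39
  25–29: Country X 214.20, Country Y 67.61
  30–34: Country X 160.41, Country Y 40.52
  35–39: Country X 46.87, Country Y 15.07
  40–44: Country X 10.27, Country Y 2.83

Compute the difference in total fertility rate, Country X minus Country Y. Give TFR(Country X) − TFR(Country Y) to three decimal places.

2.112

Country X:
  Sum of ASFRs = 71.69 + 159.04 + 214.20 + 160.41 + 46.87 + 10.27 = 662.48
  TFR = 5 × 662.48 / 1000 = 3.3124
Country Y:
  Sum of ASFRs = 37.60 + 76.39 + 67.61 + 40.52 + 15.07 + 2.83 = 240.02
  TFR = 5 × 240.02 / 1000 = 1.2001
Difference = 3.3124 − 1.2001 = 2.1123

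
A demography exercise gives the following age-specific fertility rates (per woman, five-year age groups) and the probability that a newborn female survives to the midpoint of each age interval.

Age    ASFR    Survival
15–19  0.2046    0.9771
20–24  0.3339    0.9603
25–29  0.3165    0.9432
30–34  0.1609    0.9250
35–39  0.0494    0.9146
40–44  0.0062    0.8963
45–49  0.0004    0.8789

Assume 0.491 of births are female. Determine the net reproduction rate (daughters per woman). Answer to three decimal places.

Proportion female at birth = 0.491.
Per-age-group product (5 × ASFR × survival probability):
  15–19: 5 × 0.2046 × 0.9771 = 0.99957
  20–24: 5 × 0.3339 × 0.9603 = 1.60322
  25–29: 5 × 0.3165 × 0.9432 = 1.49261
  30–34: 5 × 0.1609 × 0.9250 = 0.74416
  35–39: 5 × 0.0494 × 0.9146 = 0.22591
  40–44: 5 × 0.0062 × 0.8963 = 0.02779
  45–49: 5 × 0.0004 × 0.8789 = 0.00176
Sum = 5.09502
NRR = 0.491 × 5.09502 = 2.50165

2.502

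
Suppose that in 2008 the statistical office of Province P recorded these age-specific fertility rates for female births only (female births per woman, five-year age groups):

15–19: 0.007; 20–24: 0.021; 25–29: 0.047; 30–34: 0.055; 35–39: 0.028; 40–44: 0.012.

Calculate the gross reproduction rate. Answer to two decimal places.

0.85

Sum of female ASFRs = 0.007 + 0.021 + 0.047 + 0.055 + 0.028 + 0.012 = 0.170
GRR = 5 × 0.170 = 0.85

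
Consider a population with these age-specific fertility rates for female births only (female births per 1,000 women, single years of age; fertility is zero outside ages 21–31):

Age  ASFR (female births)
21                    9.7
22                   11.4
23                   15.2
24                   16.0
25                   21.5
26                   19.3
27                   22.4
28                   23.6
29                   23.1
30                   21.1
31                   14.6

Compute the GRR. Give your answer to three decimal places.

Sum of female ASFRs = 9.7 + 11.4 + 15.2 + 16.0 + 21.5 + 19.3 + 22.4 + 23.6 + 23.1 + 21.1 + 14.6 = 197.9
GRR = 197.9 / 1000 = 0.1979

0.198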